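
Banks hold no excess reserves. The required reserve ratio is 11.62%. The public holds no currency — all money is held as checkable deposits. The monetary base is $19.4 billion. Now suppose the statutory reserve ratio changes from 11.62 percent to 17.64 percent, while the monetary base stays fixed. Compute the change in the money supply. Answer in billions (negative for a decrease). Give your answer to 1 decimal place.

-57.0 billion

Initially m₁ = 1 / (0.1162) ≈ 8.6059, so M₁ = 8.6059 × 19.4 ≈ 166.9545 billion.
After the change m₂ = 1 / (0.1764) ≈ 5.6689, so M₂ = 5.6689 × 19.4 ≈ 109.9767 billion.
ΔM = M₂ − M₁ = 109.9767 − 166.9545 = -56.9778 billion.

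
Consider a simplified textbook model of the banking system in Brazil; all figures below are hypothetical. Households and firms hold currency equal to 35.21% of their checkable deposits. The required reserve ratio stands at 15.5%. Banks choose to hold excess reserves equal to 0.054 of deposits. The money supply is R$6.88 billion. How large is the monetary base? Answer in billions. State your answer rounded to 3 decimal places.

The money multiplier is m = (1 + c) / (rr + e + c) = (1 + 0.3521) / (0.155 + 0.054 + 0.3521) ≈ 2.40973.
MB = M / m = 6.88 / 2.40973 ≈ 2.8551 billion.

R$2.855 billion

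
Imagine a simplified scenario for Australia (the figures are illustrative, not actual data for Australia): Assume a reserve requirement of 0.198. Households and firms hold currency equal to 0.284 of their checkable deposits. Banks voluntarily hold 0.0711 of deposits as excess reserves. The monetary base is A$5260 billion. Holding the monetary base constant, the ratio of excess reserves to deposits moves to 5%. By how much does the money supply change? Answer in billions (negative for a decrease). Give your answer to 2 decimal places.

A$484.30 billion

Initially m₁ = (1 + 0.284) / (0.198 + 0.0711 + 0.284) ≈ 2.3214609, so M₁ = 2.3214609 × 5260 ≈ 12210.8843 billion.
After the change m₂ = (1 + 0.284) / (0.198 + 0.05 + 0.284) ≈ 2.4135338, so M₂ = 2.4135338 × 5260 ≈ 12695.1878 billion.
ΔM = M₂ − M₁ = 12695.1878 − 12210.8843 = 484.3035 billion.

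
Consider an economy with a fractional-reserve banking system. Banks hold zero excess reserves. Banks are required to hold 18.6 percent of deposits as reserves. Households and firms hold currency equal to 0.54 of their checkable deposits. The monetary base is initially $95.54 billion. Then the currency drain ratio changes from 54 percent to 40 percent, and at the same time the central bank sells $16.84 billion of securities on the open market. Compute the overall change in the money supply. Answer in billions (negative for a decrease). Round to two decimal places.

-14.64 billion

Before: m₁ = (1 + 0.54) / (0.186 + 0.54) ≈ 2.12121, MB₁ = 95.54, so M₁ = 2.12121 × 95.54 ≈ 202.6604 billion.
After: m₂ = (1 + 0.4) / (0.186 + 0.4) ≈ 2.38908, MB₂ = 95.54 − 16.84 = 78.7, so M₂ = 2.38908 × 78.7 ≈ 188.0206 billion.
ΔM = M₂ − M₁ = 188.0206 − 202.6604 = -14.6398 billion.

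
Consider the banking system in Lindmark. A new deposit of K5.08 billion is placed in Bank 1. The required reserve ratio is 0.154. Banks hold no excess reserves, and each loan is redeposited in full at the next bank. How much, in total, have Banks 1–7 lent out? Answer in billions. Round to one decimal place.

K19.3 billion

Bank i lends (1 − rr)^i of the original deposit: Bank 1 lends 5.08·0.8460 ≈ 4.2977, Bank 2 lends 5.08·0.8460² ≈ 3.6358, and so on.
Summing a geometric series: total = 5.08·[0.8460·(1 − 0.8460^7) / (1 − 0.8460)] ≈ 19.2512 billion.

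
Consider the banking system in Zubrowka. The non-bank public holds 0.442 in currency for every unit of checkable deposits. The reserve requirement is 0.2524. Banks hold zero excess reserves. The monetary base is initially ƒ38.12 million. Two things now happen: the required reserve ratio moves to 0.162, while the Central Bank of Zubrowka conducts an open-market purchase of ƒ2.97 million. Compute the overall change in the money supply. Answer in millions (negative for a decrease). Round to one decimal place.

ƒ18.9 million

Before: m₁ = (1 + 0.442) / (0.2524 + 0.442) ≈ 2.0766, MB₁ = 38.12, so M₁ = 2.0766 × 38.12 ≈ 79.16 million.
After: m₂ = (1 + 0.442) / (0.162 + 0.442) ≈ 2.3874, MB₂ = 38.12 + 2.97 = 41.09, so M₂ = 2.3874 × 41.09 ≈ 98.0983 million.
ΔM = M₂ − M₁ = 98.0983 − 79.16 = 18.9383 million.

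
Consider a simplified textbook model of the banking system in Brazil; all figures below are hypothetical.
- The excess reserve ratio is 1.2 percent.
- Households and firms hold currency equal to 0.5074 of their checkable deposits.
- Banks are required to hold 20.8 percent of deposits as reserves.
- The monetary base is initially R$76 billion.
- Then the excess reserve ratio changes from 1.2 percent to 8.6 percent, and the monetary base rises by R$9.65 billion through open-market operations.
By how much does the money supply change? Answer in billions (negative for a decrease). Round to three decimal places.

R$3.608 billion

Before: m₁ = (1 + 0.5074) / (0.208 + 0.012 + 0.5074) ≈ 2.072312, MB₁ = 76, so M₁ = 2.072312 × 76 ≈ 157.4957 billion.
After: m₂ = (1 + 0.5074) / (0.208 + 0.086 + 0.5074) ≈ 1.880958, MB₂ = 76 + 9.65 = 85.65, so M₂ = 1.880958 × 85.65 ≈ 161.1041 billion.
ΔM = M₂ − M₁ = 161.1041 − 157.4957 = 3.6084 billion.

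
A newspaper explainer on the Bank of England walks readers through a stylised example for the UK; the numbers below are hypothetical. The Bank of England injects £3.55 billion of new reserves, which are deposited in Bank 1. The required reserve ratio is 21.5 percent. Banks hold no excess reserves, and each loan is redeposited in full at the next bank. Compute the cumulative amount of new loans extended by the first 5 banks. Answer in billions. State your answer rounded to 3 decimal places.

£9.098 billion

Bank i lends (1 − rr)^i of the original deposit: Bank 1 lends 3.55·0.7850 ≈ 2.7868, Bank 2 lends 3.55·0.7850² ≈ 2.1876, and so on.
Summing a geometric series: total = 3.55·[0.7850·(1 − 0.7850^5) / (1 − 0.7850)] ≈ 9.0979 billion.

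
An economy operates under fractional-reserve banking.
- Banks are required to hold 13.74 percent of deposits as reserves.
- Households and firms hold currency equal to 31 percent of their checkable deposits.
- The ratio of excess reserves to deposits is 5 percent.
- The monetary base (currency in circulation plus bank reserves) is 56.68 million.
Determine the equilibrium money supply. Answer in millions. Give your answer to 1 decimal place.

The money multiplier is m = (1 + c) / (rr + e + c) = (1 + 0.31) / (0.1374 + 0.05 + 0.31) ≈ 2.6337.
So M = m × MB = 2.6337 × 56.68 ≈ 149.2781 million.

149.3 million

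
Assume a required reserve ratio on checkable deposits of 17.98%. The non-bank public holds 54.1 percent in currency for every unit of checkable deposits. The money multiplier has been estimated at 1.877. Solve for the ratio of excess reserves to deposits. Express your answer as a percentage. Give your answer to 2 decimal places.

Using m = 1.877. Since m = (1 + c)/(c + rr + e), the denominator satisfies c + rr + e = (1 + c)/m = (1 + 0.541) / 1.877 ≈ 0.820991.
With c = 0.541 and rr = 0.1798, the ratio of excess reserves to deposits is 0.820991 − 0.541 − 0.1798 = 0.100191.

10.02%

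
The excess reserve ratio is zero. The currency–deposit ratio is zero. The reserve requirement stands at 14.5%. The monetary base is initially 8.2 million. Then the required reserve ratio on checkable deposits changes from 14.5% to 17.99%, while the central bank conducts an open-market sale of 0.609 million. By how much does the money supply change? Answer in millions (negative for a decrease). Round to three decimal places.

-14.356 million

Before: m₁ = 1 / (0.145) ≈ 6.89655, MB₁ = 8.2, so M₁ = 6.89655 × 8.2 ≈ 56.5517 million.
After: m₂ = 1 / (0.1799) ≈ 5.55864, MB₂ = 8.2 − 0.609 = 7.591, so M₂ = 5.55864 × 7.591 ≈ 42.1956 million.
ΔM = M₂ − M₁ = 42.1956 − 56.5517 = -14.3561 million.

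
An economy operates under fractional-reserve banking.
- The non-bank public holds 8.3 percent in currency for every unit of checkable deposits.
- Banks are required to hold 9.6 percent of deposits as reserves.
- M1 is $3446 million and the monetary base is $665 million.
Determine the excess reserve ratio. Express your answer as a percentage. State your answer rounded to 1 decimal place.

3.0%

Using m = M/MB = 3446/665 ≈ 5.181955. Since m = (1 + c)/(c + rr + e), the denominator satisfies c + rr + e = (1 + c)/m = (1 + 0.083) / 5.181955 ≈ 0.208994.
With c = 0.083 and rr = 0.096, the excess reserve ratio is 0.208994 − 0.083 − 0.096 = 0.029994.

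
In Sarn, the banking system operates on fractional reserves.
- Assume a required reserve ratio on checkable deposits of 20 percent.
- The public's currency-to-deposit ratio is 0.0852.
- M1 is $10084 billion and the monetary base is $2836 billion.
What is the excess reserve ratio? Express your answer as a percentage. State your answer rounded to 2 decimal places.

Using m = M/MB = 10084/2836 ≈ 3.555712. Since m = (1 + c)/(c + rr + e), the denominator satisfies c + rr + e = (1 + c)/m = (1 + 0.0852) / 3.555712 ≈ 0.305199.
With c = 0.0852 and rr = 0.2, the excess reserve ratio is 0.305199 − 0.0852 − 0.2 = 0.019999.

2.00%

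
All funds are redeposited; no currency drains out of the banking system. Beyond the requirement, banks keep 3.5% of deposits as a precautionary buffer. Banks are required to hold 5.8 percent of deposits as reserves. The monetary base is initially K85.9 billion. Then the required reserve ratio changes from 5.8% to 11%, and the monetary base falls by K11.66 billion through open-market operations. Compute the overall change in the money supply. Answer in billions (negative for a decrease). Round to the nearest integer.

-412 billion

Before: m₁ = 1 / (0.058 + 0.035) ≈ 10.7527, MB₁ = 85.9, so M₁ = 10.7527 × 85.9 ≈ 923.6569 billion.
After: m₂ = 1 / (0.11 + 0.035) ≈ 6.8966, MB₂ = 85.9 − 11.66 = 74.24, so M₂ = 6.8966 × 74.24 ≈ 512.0036 billion.
ΔM = M₂ − M₁ = 512.0036 − 923.6569 = -411.6533 billion.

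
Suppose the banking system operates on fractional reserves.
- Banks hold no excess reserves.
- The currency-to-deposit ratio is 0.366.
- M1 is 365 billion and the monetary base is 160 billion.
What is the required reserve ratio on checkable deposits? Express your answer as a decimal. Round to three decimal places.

Using m = M/MB = 365/160 = 2.281250. Since m = (1 + c)/(c + rr + e), the denominator satisfies c + rr + e = (1 + c)/m = (1 + 0.366) / 2.281250 ≈ 0.598795.
With c = 0.366 and e = 0, the required reserve ratio on checkable deposits is 0.598795 − 0.366 − 0 = 0.232795.

0.233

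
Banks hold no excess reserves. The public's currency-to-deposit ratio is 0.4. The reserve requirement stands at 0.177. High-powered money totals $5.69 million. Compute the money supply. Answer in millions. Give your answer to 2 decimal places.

The money multiplier is m = (1 + c) / (rr + c) = (1 + 0.4) / (0.177 + 0.4) ≈ 2.4263.
So M = m × MB = 2.4263 × 5.69 ≈ 13.8056 million.

$13.81 million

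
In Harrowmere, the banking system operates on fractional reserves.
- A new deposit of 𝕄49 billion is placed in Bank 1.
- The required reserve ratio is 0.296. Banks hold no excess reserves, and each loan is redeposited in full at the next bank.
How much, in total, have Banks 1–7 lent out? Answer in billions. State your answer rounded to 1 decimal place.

Bank i lends (1 − rr)^i of the original deposit: Bank 1 lends 49·0.7040 = 34.4960, Bank 2 lends 49·0.7040² ≈ 24.2852, and so on.
Summing a geometric series: total = 49·[0.7040·(1 − 0.7040^7) / (1 − 0.7040)] ≈ 106.5524 billion.

𝕄106.6 billion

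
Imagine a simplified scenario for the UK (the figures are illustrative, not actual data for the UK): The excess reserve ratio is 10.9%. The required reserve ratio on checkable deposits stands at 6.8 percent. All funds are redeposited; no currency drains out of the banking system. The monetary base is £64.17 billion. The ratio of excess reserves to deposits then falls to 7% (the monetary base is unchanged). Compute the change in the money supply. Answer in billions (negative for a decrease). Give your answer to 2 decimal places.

Initially m₁ = 1 / (0.068 + 0.109) ≈ 5.64972, so M₁ = 5.64972 × 64.17 ≈ 362.5425 billion.
After the change m₂ = 1 / (0.068 + 0.07) ≈ 7.24638, so M₂ = 7.24638 × 64.17 ≈ 465.0002 billion.
ΔM = M₂ − M₁ = 465.0002 − 362.5425 = 102.4577 billion.

£102.46 billion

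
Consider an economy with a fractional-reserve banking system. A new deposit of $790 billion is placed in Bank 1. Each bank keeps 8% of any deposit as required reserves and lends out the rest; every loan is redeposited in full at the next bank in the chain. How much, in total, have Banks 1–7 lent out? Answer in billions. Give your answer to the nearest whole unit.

$4017 billion

Bank i lends (1 − rr)^i of the original deposit: Bank 1 lends 790·0.9200 = 726.8000, Bank 2 lends 790·0.9200² = 668.6560, and so on.
Summing a geometric series: total = 790·[0.9200·(1 − 0.9200^7) / (1 − 0.9200)] ≈ 4016.9636 billion.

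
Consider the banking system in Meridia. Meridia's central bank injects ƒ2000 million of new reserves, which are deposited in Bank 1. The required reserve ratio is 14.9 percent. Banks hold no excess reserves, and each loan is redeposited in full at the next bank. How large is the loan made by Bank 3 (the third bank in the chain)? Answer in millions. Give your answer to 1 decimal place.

Each bank lends a fraction (1 − rr) = 0.8510 of the deposit it receives, so Bank 3 receives 2000·0.8510^2 and lends 2000·0.8510^3 ≈ 1232.5901 million.

ƒ1232.6 million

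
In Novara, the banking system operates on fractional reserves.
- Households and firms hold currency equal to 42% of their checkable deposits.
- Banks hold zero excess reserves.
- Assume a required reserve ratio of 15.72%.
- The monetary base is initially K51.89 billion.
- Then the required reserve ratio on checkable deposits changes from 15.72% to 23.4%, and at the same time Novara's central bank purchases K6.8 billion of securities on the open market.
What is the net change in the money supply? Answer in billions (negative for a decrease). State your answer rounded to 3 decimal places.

-0.226 billion

Before: m₁ = (1 + 0.42) / (0.1572 + 0.42) ≈ 2.460152, MB₁ = 51.89, so M₁ = 2.460152 × 51.89 ≈ 127.6573 billion.
After: m₂ = (1 + 0.42) / (0.234 + 0.42) ≈ 2.171254, MB₂ = 51.89 + 6.8 = 58.69, so M₂ = 2.171254 × 58.69 ≈ 127.4309 billion.
ΔM = M₂ − M₁ = 127.4309 − 127.6573 = -0.2264 billion.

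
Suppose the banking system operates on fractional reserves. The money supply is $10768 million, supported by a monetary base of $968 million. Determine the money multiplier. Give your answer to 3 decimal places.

11.124

The money multiplier is m = M / MB = 10768 / 968 ≈ 11.12397.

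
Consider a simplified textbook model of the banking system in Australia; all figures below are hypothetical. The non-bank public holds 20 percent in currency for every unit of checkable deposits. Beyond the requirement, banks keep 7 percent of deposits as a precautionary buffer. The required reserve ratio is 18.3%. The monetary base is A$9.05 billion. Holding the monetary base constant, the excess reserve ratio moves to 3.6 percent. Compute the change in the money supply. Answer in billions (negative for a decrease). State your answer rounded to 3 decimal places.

Initially m₁ = (1 + 0.2) / (0.183 + 0.07 + 0.2) ≈ 2.64901, so M₁ = 2.64901 × 9.05 ≈ 23.9735 billion.
After the change m₂ = (1 + 0.2) / (0.183 + 0.036 + 0.2) ≈ 2.86396, so M₂ = 2.86396 × 9.05 ≈ 25.9188 billion.
ΔM = M₂ − M₁ = 25.9188 − 23.9735 = 1.9453 billion.

A$1.945 billion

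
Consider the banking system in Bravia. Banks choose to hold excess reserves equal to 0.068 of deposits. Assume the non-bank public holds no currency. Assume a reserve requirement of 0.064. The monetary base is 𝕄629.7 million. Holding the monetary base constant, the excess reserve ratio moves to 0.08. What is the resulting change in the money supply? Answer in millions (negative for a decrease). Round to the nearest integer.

Initially m₁ = 1 / (0.064 + 0.068) ≈ 7.5758, so M₁ = 7.5758 × 629.7 ≈ 4770.4813 million.
After the change m₂ = 1 / (0.064 + 0.08) ≈ 6.9444, so M₂ = 6.9444 × 629.7 ≈ 4372.8887 million.
ΔM = M₂ − M₁ = 4372.8887 − 4770.4813 = -397.5926 million.

-398 million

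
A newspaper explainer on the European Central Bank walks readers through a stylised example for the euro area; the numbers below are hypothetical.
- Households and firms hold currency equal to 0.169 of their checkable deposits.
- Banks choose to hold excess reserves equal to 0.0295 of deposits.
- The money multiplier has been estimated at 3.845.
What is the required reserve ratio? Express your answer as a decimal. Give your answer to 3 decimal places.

0.106

Using m = 3.845. Since m = (1 + c)/(c + rr + e), the denominator satisfies c + rr + e = (1 + c)/m = (1 + 0.169) / 3.845 ≈ 0.304031.
With c = 0.169 and e = 0.0295, the required reserve ratio is 0.304031 − 0.169 − 0.0295 = 0.105531.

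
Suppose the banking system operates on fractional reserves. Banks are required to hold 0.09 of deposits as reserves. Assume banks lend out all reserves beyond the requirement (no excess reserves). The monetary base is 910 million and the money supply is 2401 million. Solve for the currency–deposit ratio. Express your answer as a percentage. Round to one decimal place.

46.5%

Using m = M/MB = 2401/910 ≈ 2.638462. From m = (1 + c)/(c + rr + e), rearranging gives 1 + c = m·(c + rr + e), so c·(1 − m) = m·(rr + e) − 1.
Hence c = [m·(rr + e) − 1]/(1 − m) = [2.638462 × (0.09 + 0) − 1] / (1 − 2.638462) ≈ 0.465399.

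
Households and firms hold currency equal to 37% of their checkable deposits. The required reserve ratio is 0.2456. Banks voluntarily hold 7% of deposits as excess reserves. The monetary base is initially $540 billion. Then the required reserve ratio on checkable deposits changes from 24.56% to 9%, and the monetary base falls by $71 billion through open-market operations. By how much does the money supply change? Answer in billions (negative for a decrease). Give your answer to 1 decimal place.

Before: m₁ = (1 + 0.37) / (0.2456 + 0.07 + 0.37) ≈ 1.99825, MB₁ = 540, so M₁ = 1.99825 × 540 = 1079.055 billion.
After: m₂ = (1 + 0.37) / (0.09 + 0.07 + 0.37) ≈ 2.58491, MB₂ = 540 − 71 = 469, so M₂ = 2.58491 × 469 ≈ 1212.3228 billion.
ΔM = M₂ − M₁ = 1212.3228 − 1079.055 = 133.2678 billion.

$133.3 billion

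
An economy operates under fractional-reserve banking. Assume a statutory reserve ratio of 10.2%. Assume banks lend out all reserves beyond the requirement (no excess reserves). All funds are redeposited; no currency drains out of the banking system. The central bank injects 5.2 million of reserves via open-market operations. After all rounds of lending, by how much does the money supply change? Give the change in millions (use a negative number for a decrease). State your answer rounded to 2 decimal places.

50.98 million

The simple money multiplier is m = 1/rr = 1/0.102 ≈ 9.8039.
An open-market purchase increases the monetary base by 5.2 million, so ΔM = m × ΔMB = 9.8039 × 5.2 ≈ 50.9803 million.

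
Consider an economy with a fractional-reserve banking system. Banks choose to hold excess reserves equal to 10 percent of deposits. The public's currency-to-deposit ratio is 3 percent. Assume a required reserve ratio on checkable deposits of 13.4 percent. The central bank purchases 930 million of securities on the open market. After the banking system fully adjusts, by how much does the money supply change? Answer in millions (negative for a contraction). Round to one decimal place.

The money multiplier is m = (1 + c) / (rr + e + c) = (1 + 0.03) / (0.134 + 0.1 + 0.03) ≈ 3.90152.
The purchase adds 930 million of base, so ΔM = m × ΔMB = 3.90152 × (+930) = 3628.4136 million.

3628.4 million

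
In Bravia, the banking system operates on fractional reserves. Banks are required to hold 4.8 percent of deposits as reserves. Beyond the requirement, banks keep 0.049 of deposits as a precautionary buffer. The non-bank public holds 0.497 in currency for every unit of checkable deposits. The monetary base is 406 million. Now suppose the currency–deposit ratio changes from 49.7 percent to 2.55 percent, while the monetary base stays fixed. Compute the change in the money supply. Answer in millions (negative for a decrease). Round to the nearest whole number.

2376 million

Initially m₁ = (1 + 0.497) / (0.048 + 0.049 + 0.497) ≈ 2.5202, so M₁ = 2.5202 × 406 = 1023.2012 million.
After the change m₂ = (1 + 0.0255) / (0.048 + 0.049 + 0.0255) ≈ 8.3714, so M₂ = 8.3714 × 406 = 3398.7884 million.
ΔM = M₂ − M₁ = 3398.7884 − 1023.2012 = 2375.5872 million.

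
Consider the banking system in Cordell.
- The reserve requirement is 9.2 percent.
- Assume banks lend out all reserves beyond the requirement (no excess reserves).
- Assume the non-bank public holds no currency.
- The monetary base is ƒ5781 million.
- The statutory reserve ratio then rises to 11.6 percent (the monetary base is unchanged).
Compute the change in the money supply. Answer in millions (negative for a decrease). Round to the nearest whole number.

-13001 million

Initially m₁ = 1 / (0.092) ≈ 10.86957, so M₁ = 10.86957 × 5781 ≈ 62836.9842 million.
After the change m₂ = 1 / (0.116) ≈ 8.62069, so M₂ = 8.62069 × 5781 ≈ 49836.2089 million.
ΔM = M₂ − M₁ = 49836.2089 − 62836.9842 = -13000.7753 million.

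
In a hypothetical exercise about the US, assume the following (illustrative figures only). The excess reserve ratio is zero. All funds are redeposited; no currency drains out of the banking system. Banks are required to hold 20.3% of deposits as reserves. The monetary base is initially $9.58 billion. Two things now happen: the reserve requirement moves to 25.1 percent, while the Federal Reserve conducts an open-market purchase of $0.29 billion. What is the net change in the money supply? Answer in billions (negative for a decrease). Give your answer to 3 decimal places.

-7.869 billion

Before: m₁ = 1 / (0.203) ≈ 4.92611, MB₁ = 9.58, so M₁ = 4.92611 × 9.58 ≈ 47.1921 billion.
After: m₂ = 1 / (0.251) ≈ 3.98406, MB₂ = 9.58 + 0.29 = 9.87, so M₂ = 3.98406 × 9.87 ≈ 39.3227 billion.
ΔM = M₂ − M₁ = 39.3227 − 47.1921 = -7.8694 billion.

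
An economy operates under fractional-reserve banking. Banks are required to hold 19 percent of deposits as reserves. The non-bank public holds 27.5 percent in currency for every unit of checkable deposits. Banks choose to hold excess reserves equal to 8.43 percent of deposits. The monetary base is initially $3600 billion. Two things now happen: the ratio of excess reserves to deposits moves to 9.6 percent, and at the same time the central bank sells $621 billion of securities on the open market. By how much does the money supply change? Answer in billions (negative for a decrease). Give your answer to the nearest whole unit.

Before: m₁ = (1 + 0.275) / (0.19 + 0.0843 + 0.275) ≈ 2.32114, MB₁ = 3600, so M₁ = 2.32114 × 3600 = 8356.104 billion.
After: m₂ = (1 + 0.275) / (0.19 + 0.096 + 0.275) ≈ 2.27273, MB₂ = 3600 − 621 = 2979, so M₂ = 2.27273 × 2979 ≈ 6770.4627 billion.
ΔM = M₂ − M₁ = 6770.4627 − 8356.104 = -1585.6413 billion.

-1586 billion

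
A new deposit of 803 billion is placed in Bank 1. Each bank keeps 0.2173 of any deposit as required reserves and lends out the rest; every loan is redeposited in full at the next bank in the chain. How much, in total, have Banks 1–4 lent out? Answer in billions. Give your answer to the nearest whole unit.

1807 billion

Bank i lends (1 − rr)^i of the original deposit: Bank 1 lends 803·0.7827 = 628.5081, Bank 2 lends 803·0.7827² ≈ 491.9333, and so on.
Summing a geometric series: total = 803·[0.7827·(1 − 0.7827^4) / (1 − 0.7827)] ≈ 1806.8454 billion.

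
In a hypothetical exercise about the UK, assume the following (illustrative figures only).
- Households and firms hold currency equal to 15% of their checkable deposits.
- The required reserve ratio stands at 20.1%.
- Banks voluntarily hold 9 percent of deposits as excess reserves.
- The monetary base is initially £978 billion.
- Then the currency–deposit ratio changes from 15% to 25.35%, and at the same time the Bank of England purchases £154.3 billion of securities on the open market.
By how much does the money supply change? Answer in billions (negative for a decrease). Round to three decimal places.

Before: m₁ = (1 + 0.15) / (0.201 + 0.09 + 0.15) ≈ 2.6077098, MB₁ = 978, so M₁ = 2.6077098 × 978 ≈ 2550.3402 billion.
After: m₂ = (1 + 0.2535) / (0.201 + 0.09 + 0.2535) ≈ 2.3021120, MB₂ = 978 + 154.3 = 1132.3, so M₂ = 2.3021120 × 1132.3 ≈ 2606.6814 billion.
ΔM = M₂ − M₁ = 2606.6814 − 2550.3402 = 56.3412 billion.

£56.341 billion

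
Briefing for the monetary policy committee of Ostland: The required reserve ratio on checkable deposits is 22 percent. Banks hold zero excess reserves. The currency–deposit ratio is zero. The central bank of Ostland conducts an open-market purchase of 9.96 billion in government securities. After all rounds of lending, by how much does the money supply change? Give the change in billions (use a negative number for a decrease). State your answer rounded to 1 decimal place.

The simple money multiplier is m = 1/rr = 1/0.22 ≈ 4.5455.
An open-market purchase increases the monetary base by 9.96 billion, so ΔM = m × ΔMB = 4.5455 × 9.96 ≈ 45.2732 billion.

45.3 billion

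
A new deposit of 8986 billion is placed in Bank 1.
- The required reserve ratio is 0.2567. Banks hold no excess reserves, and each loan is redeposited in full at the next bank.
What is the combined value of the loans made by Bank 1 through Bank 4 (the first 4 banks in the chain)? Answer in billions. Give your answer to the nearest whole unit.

Bank i lends (1 − rr)^i of the original deposit: Bank 1 lends 8986·0.7433 = 6679.2938, Bank 2 lends 8986·0.7433² ≈ 4964.7191, and so on.
Summing a geometric series: total = 8986·[0.7433·(1 − 0.7433^4) / (1 − 0.7433)] ≈ 18077.2705 billion.

18077 billion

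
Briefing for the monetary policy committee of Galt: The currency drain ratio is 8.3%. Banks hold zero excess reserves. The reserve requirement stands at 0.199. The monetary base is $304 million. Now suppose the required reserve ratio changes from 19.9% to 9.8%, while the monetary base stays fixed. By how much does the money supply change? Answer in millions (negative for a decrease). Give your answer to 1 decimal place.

Initially m₁ = (1 + 0.083) / (0.199 + 0.083) ≈ 3.84043, so M₁ = 3.84043 × 304 ≈ 1167.4907 million.
After the change m₂ = (1 + 0.083) / (0.098 + 0.083) ≈ 5.98343, so M₂ = 5.98343 × 304 ≈ 1818.9627 million.
ΔM = M₂ − M₁ = 1818.9627 − 1167.4907 = 651.472 million.

$651.5 million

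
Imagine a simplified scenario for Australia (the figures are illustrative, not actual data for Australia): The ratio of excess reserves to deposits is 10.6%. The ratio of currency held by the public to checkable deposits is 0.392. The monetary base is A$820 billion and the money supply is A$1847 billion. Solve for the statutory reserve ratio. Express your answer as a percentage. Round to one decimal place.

12.0%

Using m = M/MB = 1847/820 ≈ 2.252439. Since m = (1 + c)/(c + rr + e), the denominator satisfies c + rr + e = (1 + c)/m = (1 + 0.392) / 2.252439 ≈ 0.617997.
With c = 0.392 and e = 0.106, the statutory reserve ratio is 0.617997 − 0.392 − 0.106 = 0.119997.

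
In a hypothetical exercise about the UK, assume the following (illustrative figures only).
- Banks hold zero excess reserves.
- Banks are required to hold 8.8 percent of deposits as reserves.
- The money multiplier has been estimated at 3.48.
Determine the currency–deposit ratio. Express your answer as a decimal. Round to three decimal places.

Using m = 3.48. From m = (1 + c)/(c + rr + e), rearranging gives 1 + c = m·(c + rr + e), so c·(1 − m) = m·(rr + e) − 1.
Hence c = [m·(rr + e) − 1]/(1 − m) = [3.48 × (0.088 + 0) − 1] / (1 − 3.48) ≈ 0.279742.

0.280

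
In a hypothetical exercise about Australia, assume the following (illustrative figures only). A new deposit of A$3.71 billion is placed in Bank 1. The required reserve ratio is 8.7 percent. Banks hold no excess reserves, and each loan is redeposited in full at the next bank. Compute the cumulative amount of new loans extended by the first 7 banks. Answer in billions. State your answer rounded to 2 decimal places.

Bank i lends (1 − rr)^i of the original deposit: Bank 1 lends 3.71·0.9130 ≈ 3.3872, Bank 2 lends 3.71·0.9130² ≈ 3.0925, and so on.
Summing a geometric series: total = 3.71·[0.9130·(1 − 0.9130^7) / (1 − 0.9130)] ≈ 18.3454 billion.

A$18.35 billion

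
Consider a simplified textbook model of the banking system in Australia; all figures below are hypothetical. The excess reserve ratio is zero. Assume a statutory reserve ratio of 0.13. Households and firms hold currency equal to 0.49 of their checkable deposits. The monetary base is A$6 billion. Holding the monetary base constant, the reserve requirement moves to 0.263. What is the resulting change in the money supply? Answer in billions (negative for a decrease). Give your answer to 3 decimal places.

-2.547 billion

Initially m₁ = (1 + 0.49) / (0.13 + 0.49) ≈ 2.40323, so M₁ = 2.40323 × 6 ≈ 14.4194 billion.
After the change m₂ = (1 + 0.49) / (0.263 + 0.49) ≈ 1.97875, so M₂ = 1.97875 × 6 = 11.8725 billion.
ΔM = M₂ − M₁ = 11.8725 − 14.4194 = -2.5469 billion.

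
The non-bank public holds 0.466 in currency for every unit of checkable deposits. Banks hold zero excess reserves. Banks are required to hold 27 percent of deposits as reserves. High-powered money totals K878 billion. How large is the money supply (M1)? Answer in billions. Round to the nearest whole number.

K1749 billion

The money multiplier is m = (1 + c) / (rr + c) = (1 + 0.466) / (0.27 + 0.466) ≈ 1.9918.
So M = m × MB = 1.9918 × 878 = 1748.8004 billion.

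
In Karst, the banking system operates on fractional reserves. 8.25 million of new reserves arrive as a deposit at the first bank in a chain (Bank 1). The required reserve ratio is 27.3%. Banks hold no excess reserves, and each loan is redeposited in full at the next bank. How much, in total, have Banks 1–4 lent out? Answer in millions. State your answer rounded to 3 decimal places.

Bank i lends (1 − rr)^i of the original deposit: Bank 1 lends 8.25·0.7270 ≈ 5.9977, Bank 2 lends 8.25·0.7270² ≈ 4.3604, and so on.
Summing a geometric series: total = 8.25·[0.7270·(1 − 0.7270^4) / (1 − 0.7270)] ≈ 15.8327 million.

15.833 million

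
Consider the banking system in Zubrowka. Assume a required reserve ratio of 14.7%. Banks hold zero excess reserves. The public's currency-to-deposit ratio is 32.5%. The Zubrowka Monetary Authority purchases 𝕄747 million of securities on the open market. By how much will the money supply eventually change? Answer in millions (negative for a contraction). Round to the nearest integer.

𝕄2097 million

The money multiplier is m = (1 + c) / (rr + c) = (1 + 0.325) / (0.147 + 0.325) ≈ 2.8072.
The purchase adds 747 million of base, so ΔM = m × ΔMB = 2.8072 × (+747) = 2096.9784 million.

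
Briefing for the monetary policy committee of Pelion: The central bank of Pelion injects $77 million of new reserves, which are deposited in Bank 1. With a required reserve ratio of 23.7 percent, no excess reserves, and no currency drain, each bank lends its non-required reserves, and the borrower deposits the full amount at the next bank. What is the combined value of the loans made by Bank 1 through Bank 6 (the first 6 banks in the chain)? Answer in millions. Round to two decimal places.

$198.98 million

Bank i lends (1 − rr)^i of the original deposit: Bank 1 lends 77·0.7630 = 58.7510, Bank 2 lends 77·0.7630² ≈ 44.8270, and so on.
Summing a geometric series: total = 77·[0.7630·(1 − 0.7630^6) / (1 − 0.7630)] ≈ 198.9827 million.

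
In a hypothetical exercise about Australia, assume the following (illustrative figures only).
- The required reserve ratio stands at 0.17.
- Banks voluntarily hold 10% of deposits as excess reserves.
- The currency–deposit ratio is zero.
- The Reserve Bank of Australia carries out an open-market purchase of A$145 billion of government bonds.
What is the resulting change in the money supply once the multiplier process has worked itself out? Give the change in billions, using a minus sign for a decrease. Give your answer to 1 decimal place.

A$537.0 billion

The money multiplier is m = 1 / (rr + e) = 1 / (0.17 + 0.1) ≈ 3.70370.
The purchase adds 145 billion of base, so ΔM = m × ΔMB = 3.70370 × (+145) = 537.0365 billion.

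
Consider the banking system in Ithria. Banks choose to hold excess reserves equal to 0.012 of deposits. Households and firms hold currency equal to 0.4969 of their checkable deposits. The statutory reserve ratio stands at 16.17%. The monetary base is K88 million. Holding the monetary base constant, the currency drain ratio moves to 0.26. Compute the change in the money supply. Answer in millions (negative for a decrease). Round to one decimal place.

K59.2 million

Initially m₁ = (1 + 0.4969) / (0.1617 + 0.012 + 0.4969) ≈ 2.2322, so M₁ = 2.2322 × 88 = 196.4336 million.
After the change m₂ = (1 + 0.26) / (0.1617 + 0.012 + 0.26) ≈ 2.9052, so M₂ = 2.9052 × 88 = 255.6576 million.
ΔM = M₂ − M₁ = 255.6576 − 196.4336 = 59.224 million.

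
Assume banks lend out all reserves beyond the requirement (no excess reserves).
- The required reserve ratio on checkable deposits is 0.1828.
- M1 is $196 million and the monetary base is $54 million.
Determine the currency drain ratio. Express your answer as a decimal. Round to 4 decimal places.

Using m = M/MB = 196/54 ≈ 3.629630. From m = (1 + c)/(c + rr + e), rearranging gives 1 + c = m·(c + rr + e), so c·(1 − m) = m·(rr + e) − 1.
Hence c = [m·(rr + e) − 1]/(1 − m) = [3.629630 × (0.1828 + 0) − 1] / (1 − 3.629630) ≈ 0.127966.

0.1280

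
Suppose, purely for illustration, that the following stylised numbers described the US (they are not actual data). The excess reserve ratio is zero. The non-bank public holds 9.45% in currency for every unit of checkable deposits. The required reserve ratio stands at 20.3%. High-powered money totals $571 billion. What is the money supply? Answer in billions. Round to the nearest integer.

The money multiplier is m = (1 + c) / (rr + c) = (1 + 0.0945) / (0.203 + 0.0945) ≈ 3.6790.
So M = m × MB = 3.6790 × 571 = 2100.709 billion.

$2101 billion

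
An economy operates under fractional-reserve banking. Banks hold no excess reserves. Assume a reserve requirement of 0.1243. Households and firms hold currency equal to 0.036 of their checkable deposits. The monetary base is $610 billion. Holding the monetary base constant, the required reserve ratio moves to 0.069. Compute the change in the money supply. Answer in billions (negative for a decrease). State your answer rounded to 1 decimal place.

$2076.3 billion

Initially m₁ = (1 + 0.036) / (0.1243 + 0.036) ≈ 6.46288, so M₁ = 6.46288 × 610 = 3942.3568 billion.
After the change m₂ = (1 + 0.036) / (0.069 + 0.036) ≈ 9.86667, so M₂ = 9.86667 × 610 = 6018.6687 billion.
ΔM = M₂ − M₁ = 6018.6687 − 3942.3568 = 2076.3119 billion.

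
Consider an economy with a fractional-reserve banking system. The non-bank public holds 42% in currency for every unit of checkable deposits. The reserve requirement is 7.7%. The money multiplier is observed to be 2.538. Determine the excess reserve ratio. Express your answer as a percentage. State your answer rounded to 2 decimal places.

Using m = 2.538. Since m = (1 + c)/(c + rr + e), the denominator satisfies c + rr + e = (1 + c)/m = (1 + 0.42) / 2.538 ≈ 0.559496.
With c = 0.42 and rr = 0.077, the excess reserve ratio is 0.559496 − 0.42 − 0.077 = 0.062496.

6.25%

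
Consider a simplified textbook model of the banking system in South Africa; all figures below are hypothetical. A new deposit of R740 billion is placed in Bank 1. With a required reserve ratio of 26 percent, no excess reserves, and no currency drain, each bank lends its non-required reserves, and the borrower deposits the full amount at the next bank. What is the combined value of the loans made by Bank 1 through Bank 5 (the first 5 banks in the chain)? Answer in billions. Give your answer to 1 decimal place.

R1638.8 billion

Bank i lends (1 − rr)^i of the original deposit: Bank 1 lends 740·0.7400 = 547.6000, Bank 2 lends 740·0.7400² = 405.2240, and so on.
Summing a geometric series: total = 740·[0.7400·(1 − 0.7400^5) / (1 − 0.7400)] ≈ 1638.7969 billion.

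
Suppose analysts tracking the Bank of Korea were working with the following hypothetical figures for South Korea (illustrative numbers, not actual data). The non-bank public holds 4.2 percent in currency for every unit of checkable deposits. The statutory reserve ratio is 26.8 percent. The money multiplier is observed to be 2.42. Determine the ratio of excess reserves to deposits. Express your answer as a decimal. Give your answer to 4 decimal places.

0.1206

Using m = 2.42. Since m = (1 + c)/(c + rr + e), the denominator satisfies c + rr + e = (1 + c)/m = (1 + 0.042) / 2.42 ≈ 0.430579.
With c = 0.042 and rr = 0.268, the ratio of excess reserves to deposits is 0.430579 − 0.042 − 0.268 = 0.120579.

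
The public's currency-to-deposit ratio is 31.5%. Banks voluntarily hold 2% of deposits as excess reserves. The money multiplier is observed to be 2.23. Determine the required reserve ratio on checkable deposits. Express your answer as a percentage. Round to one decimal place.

Using m = 2.23. Since m = (1 + c)/(c + rr + e), the denominator satisfies c + rr + e = (1 + c)/m = (1 + 0.315) / 2.23 ≈ 0.589686.
With c = 0.315 and e = 0.02, the required reserve ratio on checkable deposits is 0.589686 − 0.315 − 0.02 = 0.254686.

25.5%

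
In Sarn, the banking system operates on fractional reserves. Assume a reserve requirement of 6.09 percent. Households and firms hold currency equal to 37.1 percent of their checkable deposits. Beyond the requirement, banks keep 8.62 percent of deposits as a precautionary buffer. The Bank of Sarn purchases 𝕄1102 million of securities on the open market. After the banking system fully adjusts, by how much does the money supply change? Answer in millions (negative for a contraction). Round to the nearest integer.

The money multiplier is m = (1 + c) / (rr + e + c) = (1 + 0.371) / (0.0609 + 0.0862 + 0.371) ≈ 2.64621.
The purchase adds 1102 million of base, so ΔM = m × ΔMB = 2.64621 × (+1102) ≈ 2916.1234 million.

𝕄2916 million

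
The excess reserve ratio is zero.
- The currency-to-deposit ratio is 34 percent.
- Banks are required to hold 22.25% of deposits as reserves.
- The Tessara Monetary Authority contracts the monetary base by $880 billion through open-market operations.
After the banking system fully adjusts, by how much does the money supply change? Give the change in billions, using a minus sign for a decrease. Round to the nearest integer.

-2096 billion

The money multiplier is m = (1 + c) / (rr + c) = (1 + 0.34) / (0.2225 + 0.34) ≈ 2.3822.
The sale removes 880 billion of base, so ΔM = m × ΔMB = 2.3822 × (−880) = -2096.336 billion.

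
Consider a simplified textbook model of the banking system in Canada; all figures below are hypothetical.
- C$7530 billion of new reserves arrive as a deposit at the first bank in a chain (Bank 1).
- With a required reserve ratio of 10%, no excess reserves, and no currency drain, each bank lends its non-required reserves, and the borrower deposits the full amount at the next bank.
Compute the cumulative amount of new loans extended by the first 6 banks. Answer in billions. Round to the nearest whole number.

Bank i lends (1 − rr)^i of the original deposit: Bank 1 lends 7530·0.9000 = 6777.0000, Bank 2 lends 7530·0.9000² = 6099.3000, and so on.
Summing a geometric series: total = 7530·[0.9000·(1 − 0.9000^6) / (1 − 0.9000)] ≈ 31754.2434 billion.

C$31754 billion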